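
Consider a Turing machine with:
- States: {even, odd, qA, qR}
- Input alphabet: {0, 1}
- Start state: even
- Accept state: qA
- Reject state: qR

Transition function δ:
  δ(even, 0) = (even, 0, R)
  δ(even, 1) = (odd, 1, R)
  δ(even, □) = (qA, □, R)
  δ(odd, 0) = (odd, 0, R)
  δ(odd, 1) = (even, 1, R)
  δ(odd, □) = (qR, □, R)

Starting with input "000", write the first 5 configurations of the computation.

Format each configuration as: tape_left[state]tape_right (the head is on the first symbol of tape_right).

Transitions applied:
Step 1: δ(even, 0) = (even, 0, R)
Step 2: δ(even, 0) = (even, 0, R)
Step 3: δ(even, 0) = (even, 0, R)
Step 4: δ(even, □) = (qA, □, R)

The first 5 configurations are:
[even]000 ⊢ 0[even]00 ⊢ 00[even]0 ⊢ 000[even]□ ⊢ 000□[qA]□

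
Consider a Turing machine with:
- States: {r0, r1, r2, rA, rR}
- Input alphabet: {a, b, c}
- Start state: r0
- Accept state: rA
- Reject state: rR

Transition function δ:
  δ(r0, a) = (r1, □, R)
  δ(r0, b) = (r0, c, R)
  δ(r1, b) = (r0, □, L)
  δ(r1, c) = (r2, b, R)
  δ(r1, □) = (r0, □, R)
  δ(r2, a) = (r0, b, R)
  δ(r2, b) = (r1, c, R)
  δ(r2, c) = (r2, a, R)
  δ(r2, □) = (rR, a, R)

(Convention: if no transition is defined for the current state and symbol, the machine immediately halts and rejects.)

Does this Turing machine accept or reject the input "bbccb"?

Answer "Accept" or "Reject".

Execution trace:
Initial: [r0]bbccb
Step 1: δ(r0, b) = (r0, c, R) → c[r0]bccb
Step 2: δ(r0, b) = (r0, c, R) → cc[r0]ccb

No transition is defined for δ(r0, c). By convention the machine halts and rejects.

Answer: Reject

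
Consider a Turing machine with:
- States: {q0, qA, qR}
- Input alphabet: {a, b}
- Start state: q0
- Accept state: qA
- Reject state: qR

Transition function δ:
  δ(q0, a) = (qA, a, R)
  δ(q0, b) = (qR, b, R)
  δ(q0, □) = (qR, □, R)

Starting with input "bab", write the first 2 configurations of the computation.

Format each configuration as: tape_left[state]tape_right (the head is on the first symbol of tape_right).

Transitions applied:
Step 1: δ(q0, b) = (qR, b, R)

The first 2 configurations are:
[q0]bab ⊢ b[qR]ab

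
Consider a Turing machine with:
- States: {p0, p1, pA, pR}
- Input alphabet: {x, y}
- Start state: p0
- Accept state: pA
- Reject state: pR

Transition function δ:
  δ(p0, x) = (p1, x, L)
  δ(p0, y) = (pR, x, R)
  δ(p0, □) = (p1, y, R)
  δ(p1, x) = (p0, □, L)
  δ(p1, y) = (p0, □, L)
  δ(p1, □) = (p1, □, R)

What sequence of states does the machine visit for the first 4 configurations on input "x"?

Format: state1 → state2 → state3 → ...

Execution trace:
Initial: [p0]x
Step 1: δ(p0, x) = (p1, x, L) → [p1]□x
Step 2: δ(p1, □) = (p1, □, R) → □[p1]x
Step 3: δ(p1, x) = (p0, □, L) → [p0]□□

State sequence: p0 → p1 → p1 → p0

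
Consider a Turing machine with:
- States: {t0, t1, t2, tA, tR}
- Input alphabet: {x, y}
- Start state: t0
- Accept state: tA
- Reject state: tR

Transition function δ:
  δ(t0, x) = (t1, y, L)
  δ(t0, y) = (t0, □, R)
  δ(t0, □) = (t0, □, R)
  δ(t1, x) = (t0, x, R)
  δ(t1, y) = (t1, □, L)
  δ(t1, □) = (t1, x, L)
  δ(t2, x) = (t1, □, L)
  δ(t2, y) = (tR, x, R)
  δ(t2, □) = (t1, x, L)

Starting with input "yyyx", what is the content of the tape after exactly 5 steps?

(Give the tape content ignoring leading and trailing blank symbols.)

Execution trace:
Initial: [t0]yyyx
Step 1: δ(t0, y) = (t0, □, R) → □[t0]yyx
Step 2: δ(t0, y) = (t0, □, R) → □□[t0]yx
Step 3: δ(t0, y) = (t0, □, R) → □□□[t0]x
Step 4: δ(t0, x) = (t1, y, L) → □□[t1]□y
Step 5: δ(t1, □) = (t1, x, L) → □[t1]□xy

After 5 steps, the tape (ignoring leading/trailing blanks) is: xy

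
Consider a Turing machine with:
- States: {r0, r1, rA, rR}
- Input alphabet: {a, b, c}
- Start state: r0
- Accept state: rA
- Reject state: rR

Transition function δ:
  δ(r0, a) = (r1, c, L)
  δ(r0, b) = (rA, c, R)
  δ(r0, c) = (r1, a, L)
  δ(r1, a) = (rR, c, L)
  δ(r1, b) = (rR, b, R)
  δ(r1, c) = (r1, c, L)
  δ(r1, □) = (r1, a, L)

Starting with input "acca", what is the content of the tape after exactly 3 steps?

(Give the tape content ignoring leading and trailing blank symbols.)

Execution trace:
Initial: [r0]acca
Step 1: δ(r0, a) = (r1, c, L) → [r1]□ccca
Step 2: δ(r1, □) = (r1, a, L) → [r1]□accca
Step 3: δ(r1, □) = (r1, a, L) → [r1]□aaccca

After 3 steps, the tape (ignoring leading/trailing blanks) is: aaccca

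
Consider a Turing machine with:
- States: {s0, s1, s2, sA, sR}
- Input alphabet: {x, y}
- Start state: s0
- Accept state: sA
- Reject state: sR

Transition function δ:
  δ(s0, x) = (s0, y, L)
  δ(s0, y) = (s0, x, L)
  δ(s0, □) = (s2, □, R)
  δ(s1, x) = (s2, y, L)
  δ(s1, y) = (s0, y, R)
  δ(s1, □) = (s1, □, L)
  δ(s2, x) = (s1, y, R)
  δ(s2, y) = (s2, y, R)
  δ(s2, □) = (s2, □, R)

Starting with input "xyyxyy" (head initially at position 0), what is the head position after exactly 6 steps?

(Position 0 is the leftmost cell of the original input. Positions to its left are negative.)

Execution trace (head position shown):
Step 0: [s0]xyyxyy  (head at position 0)
Step 1: move left → [s0]□yyyxyy  (head at position -1)
Step 2: move right → □[s2]yyyxyy  (head at position 0)
Step 3: move right → □y[s2]yyxyy  (head at position 1)
Step 4: move right → □yy[s2]yxyy  (head at position 2)
Step 5: move right → □yyy[s2]xyy  (head at position 3)
Step 6: move right → □yyyy[s1]yy  (head at position 4)

After 6 steps, the head is at position 4.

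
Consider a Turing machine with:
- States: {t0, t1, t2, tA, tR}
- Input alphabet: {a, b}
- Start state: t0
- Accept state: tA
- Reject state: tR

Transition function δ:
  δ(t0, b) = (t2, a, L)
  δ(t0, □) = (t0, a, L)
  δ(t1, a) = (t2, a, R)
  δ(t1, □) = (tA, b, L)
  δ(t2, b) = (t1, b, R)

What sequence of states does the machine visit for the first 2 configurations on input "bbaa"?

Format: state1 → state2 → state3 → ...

Execution trace:
Initial: [t0]bbaa
Step 1: δ(t0, b) = (t2, a, L) → [t2]□abaa

No transition is defined for δ(t2, □). By convention the machine halts and rejects.

State sequence: t0 → t2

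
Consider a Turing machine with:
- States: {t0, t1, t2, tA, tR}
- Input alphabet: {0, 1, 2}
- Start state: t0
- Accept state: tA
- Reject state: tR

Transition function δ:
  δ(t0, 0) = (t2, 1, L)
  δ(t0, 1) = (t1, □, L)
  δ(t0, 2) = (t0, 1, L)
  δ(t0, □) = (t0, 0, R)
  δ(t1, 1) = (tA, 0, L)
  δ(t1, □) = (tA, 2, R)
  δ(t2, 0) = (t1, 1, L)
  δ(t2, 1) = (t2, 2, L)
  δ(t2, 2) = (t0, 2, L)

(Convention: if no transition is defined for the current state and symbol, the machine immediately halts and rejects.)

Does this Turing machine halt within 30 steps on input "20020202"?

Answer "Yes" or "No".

Execution trace:
Initial: [t0]20020202
Step 1: δ(t0, 2) = (t0, 1, L) → [t0]□10020202
Step 2: δ(t0, □) = (t0, 0, R) → 0[t0]10020202
Step 3: δ(t0, 1) = (t1, □, L) → [t1]0□0020202

No transition is defined for δ(t1, 0). By convention the machine halts and rejects.
The machine halted after 3 steps (within the 30-step bound).

Answer: Yes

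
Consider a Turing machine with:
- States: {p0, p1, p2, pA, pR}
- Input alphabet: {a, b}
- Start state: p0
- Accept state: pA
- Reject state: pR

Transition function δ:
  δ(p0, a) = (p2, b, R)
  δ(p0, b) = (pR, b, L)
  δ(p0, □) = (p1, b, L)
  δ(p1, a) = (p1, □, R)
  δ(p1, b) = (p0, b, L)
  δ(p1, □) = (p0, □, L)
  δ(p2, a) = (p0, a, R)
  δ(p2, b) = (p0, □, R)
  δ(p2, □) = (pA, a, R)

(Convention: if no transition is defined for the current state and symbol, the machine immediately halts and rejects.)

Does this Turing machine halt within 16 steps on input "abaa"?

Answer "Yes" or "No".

Execution trace:
Initial: [p0]abaa
Step 1: δ(p0, a) = (p2, b, R) → b[p2]baa
Step 2: δ(p2, b) = (p0, □, R) → b□[p0]aa
Step 3: δ(p0, a) = (p2, b, R) → b□b[p2]a
Step 4: δ(p2, a) = (p0, a, R) → b□ba[p0]□
Step 5: δ(p0, □) = (p1, b, L) → b□b[p1]ab
Step 6: δ(p1, a) = (p1, □, R) → b□b□[p1]b
Step 7: δ(p1, b) = (p0, b, L) → b□b[p0]□b
Step 8: δ(p0, □) = (p1, b, L) → b□[p1]bbb
Step 9: δ(p1, b) = (p0, b, L) → b[p0]□bbb
Step 10: δ(p0, □) = (p1, b, L) → [p1]bbbbb
Step 11: δ(p1, b) = (p0, b, L) → [p0]□bbbbb
Step 12: δ(p0, □) = (p1, b, L) → [p1]□bbbbbb
Step 13: δ(p1, □) = (p0, □, L) → [p0]□□bbbbbb
Step 14: δ(p0, □) = (p1, b, L) → [p1]□b□bbbbbb
Step 15: δ(p1, □) = (p0, □, L) → [p0]□□b□bbbbbb
Step 16: δ(p0, □) = (p1, b, L) → [p1]□b□b□bbbbbb

The machine has not reached a halting state after 16 steps.
The machine did not halt within the 16-step bound.

Answer: No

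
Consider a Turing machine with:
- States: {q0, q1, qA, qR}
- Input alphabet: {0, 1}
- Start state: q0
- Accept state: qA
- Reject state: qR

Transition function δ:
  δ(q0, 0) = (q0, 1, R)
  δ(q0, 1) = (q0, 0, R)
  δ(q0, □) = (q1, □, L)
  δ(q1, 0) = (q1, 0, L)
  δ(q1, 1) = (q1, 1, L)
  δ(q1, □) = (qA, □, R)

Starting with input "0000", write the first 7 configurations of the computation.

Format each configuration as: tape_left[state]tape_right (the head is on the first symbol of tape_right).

Transitions applied:
Step 1: δ(q0, 0) = (q0, 1, R)
Step 2: δ(q0, 0) = (q0, 1, R)
Step 3: δ(q0, 0) = (q0, 1, R)
Step 4: δ(q0, 0) = (q0, 1, R)
Step 5: δ(q0, □) = (q1, □, L)
Step 6: δ(q1, 1) = (q1, 1, L)

The first 7 configurations are:
[q0]0000 ⊢ 1[q0]000 ⊢ 11[q0]00 ⊢ 111[q0]0 ⊢ 1111[q0]□ ⊢ 111[q1]1□ ⊢ 11[q1]11□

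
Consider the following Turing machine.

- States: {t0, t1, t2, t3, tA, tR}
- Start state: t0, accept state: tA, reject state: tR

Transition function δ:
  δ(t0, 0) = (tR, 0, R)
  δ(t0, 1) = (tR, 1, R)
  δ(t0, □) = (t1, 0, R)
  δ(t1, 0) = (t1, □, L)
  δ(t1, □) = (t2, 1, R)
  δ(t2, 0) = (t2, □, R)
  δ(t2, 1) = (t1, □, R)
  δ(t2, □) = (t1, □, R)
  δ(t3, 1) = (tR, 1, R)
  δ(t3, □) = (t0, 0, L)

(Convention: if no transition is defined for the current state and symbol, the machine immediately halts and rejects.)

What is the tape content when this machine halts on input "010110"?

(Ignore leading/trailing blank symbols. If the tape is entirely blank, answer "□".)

Execution trace:
Initial: [t0]010110
Step 1: δ(t0, 0) = (tR, 0, R) → 0[tR]10110

The machine reaches the reject state tR and halts.

Final tape (ignoring leading/trailing blanks): 010110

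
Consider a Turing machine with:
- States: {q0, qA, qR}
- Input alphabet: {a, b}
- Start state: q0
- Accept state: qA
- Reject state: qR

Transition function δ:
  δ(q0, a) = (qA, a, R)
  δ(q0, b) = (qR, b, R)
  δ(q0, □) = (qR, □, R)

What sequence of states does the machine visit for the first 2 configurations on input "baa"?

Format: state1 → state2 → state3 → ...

Execution trace:
Initial: [q0]baa
Step 1: δ(q0, b) = (qR, b, R) → b[qR]aa

The machine reaches the reject state qR and halts.

State sequence: q0 → qR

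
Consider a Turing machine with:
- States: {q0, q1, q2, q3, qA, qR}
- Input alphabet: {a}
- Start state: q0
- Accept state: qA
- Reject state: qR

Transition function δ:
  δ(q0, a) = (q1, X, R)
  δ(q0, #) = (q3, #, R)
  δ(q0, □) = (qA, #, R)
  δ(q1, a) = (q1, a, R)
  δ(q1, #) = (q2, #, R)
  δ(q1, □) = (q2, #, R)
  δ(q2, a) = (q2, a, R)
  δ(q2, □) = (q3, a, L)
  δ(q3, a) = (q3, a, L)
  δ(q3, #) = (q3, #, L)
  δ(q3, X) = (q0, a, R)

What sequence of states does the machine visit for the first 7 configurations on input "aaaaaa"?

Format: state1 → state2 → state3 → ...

Execution trace:
Initial: [q0]aaaaaa
Step 1: δ(q0, a) = (q1, X, R) → X[q1]aaaaa
Step 2: δ(q1, a) = (q1, a, R) → Xa[q1]aaaa
Step 3: δ(q1, a) = (q1, a, R) → Xaa[q1]aaa
Step 4: δ(q1, a) = (q1, a, R) → Xaaa[q1]aa
Step 5: δ(q1, a) = (q1, a, R) → Xaaaa[q1]a
Step 6: δ(q1, a) = (q1, a, R) → Xaaaaa[q1]□

State sequence: q0 → q1 → q1 → q1 → q1 → q1 → q1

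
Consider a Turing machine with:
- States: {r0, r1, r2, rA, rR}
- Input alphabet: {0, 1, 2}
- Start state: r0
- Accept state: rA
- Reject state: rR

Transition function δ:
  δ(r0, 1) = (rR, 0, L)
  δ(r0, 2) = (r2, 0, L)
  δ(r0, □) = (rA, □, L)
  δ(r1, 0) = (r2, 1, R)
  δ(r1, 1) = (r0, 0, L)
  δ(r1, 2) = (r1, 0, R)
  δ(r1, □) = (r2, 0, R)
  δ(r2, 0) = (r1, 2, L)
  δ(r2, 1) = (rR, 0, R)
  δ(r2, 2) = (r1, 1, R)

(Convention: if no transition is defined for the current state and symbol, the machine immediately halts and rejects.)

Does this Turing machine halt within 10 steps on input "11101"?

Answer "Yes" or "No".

Execution trace:
Initial: [r0]11101
Step 1: δ(r0, 1) = (rR, 0, L) → [rR]□01101

The machine reaches the reject state rR and halts.
The machine halted after 1 step (within the 10-step bound).

Answer: Yes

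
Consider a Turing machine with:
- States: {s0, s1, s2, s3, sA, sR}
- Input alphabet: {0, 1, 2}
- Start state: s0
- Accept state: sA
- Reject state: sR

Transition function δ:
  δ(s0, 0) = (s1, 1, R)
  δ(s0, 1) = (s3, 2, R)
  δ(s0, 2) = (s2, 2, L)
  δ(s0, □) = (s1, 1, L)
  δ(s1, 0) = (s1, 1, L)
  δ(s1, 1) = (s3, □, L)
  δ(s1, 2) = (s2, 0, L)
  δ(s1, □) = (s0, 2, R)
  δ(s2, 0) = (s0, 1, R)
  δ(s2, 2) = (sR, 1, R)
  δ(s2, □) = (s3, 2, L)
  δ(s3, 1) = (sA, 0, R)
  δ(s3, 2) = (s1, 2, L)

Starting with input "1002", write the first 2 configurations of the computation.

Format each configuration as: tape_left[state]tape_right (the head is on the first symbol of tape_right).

Transitions applied:
Step 1: δ(s0, 1) = (s3, 2, R)

The first 2 configurations are:
[s0]1002 ⊢ 2[s3]002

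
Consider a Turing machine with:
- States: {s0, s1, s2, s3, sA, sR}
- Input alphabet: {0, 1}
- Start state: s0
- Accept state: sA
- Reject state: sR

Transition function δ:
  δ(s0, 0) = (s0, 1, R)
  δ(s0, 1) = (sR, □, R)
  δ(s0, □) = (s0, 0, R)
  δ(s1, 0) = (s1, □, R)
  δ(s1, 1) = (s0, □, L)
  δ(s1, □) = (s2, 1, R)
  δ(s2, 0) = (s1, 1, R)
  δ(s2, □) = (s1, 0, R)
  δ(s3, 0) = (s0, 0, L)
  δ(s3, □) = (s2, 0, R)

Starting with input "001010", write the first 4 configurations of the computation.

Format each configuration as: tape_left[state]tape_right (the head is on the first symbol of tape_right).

Transitions applied:
Step 1: δ(s0, 0) = (s0, 1, R)
Step 2: δ(s0, 0) = (s0, 1, R)
Step 3: δ(s0, 1) = (sR, □, R)

The first 4 configurations are:
[s0]001010 ⊢ 1[s0]01010 ⊢ 11[s0]1010 ⊢ 11□[sR]010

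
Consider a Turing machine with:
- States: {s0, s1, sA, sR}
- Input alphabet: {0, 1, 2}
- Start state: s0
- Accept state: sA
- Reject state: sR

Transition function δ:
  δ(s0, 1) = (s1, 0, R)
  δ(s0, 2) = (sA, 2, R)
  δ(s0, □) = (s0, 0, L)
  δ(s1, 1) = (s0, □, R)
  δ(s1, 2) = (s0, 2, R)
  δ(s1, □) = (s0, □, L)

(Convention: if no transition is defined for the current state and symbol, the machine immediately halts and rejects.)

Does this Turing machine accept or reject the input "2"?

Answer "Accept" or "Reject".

Execution trace:
Initial: [s0]2
Step 1: δ(s0, 2) = (sA, 2, R) → 2[sA]□

The machine reaches the accept state sA and halts.

Answer: Accept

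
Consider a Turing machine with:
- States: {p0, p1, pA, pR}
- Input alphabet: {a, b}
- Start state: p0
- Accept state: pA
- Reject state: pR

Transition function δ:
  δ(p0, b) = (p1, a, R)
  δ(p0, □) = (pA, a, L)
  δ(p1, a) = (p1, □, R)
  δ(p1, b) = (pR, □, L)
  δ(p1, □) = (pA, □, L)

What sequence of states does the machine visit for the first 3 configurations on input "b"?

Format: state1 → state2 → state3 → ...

Execution trace:
Initial: [p0]b
Step 1: δ(p0, b) = (p1, a, R) → a[p1]□
Step 2: δ(p1, □) = (pA, □, L) → [pA]a□

The machine reaches the accept state pA and halts.

State sequence: p0 → p1 → pA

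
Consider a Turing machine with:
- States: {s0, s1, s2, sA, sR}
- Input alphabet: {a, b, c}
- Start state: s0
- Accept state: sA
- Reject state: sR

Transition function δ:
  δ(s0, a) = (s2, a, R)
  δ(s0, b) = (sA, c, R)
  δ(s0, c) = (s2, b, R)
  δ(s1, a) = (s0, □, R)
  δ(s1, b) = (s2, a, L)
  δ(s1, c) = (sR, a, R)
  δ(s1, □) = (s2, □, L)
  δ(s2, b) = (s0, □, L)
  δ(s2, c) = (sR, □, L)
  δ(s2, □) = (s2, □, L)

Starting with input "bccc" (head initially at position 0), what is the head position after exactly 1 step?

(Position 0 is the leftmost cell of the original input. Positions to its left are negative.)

Execution trace (head position shown):
Step 0: [s0]bccc  (head at position 0)
Step 1: move right → c[sA]ccc  (head at position 1)

After 1 step, the head is at position 1.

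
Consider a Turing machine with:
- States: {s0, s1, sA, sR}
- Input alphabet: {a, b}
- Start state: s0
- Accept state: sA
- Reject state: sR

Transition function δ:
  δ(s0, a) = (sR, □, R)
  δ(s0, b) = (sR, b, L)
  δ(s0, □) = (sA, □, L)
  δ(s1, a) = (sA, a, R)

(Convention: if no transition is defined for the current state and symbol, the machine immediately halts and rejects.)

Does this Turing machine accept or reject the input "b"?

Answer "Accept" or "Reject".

Execution trace:
Initial: [s0]b
Step 1: δ(s0, b) = (sR, b, L) → [sR]□b

The machine reaches the reject state sR and halts.

Answer: Reject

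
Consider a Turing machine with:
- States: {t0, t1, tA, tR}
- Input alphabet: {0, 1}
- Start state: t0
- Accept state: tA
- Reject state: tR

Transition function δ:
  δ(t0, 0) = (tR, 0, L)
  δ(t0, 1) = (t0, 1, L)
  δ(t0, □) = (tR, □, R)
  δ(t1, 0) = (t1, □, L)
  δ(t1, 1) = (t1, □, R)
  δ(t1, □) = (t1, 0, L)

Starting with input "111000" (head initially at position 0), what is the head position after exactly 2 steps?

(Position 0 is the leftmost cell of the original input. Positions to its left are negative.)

Execution trace (head position shown):
Step 0: [t0]111000  (head at position 0)
Step 1: move left → [t0]□111000  (head at position -1)
Step 2: move right → □[tR]111000  (head at position 0)

After 2 steps, the head is at position 0.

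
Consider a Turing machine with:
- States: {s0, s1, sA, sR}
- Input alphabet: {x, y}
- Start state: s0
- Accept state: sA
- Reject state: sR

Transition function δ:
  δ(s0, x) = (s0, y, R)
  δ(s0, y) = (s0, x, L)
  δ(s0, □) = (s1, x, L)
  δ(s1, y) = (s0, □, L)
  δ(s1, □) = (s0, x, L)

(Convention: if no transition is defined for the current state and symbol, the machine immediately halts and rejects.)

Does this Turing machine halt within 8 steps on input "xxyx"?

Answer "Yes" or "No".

Execution trace:
Initial: [s0]xxyx
Step 1: δ(s0, x) = (s0, y, R) → y[s0]xyx
Step 2: δ(s0, x) = (s0, y, R) → yy[s0]yx
Step 3: δ(s0, y) = (s0, x, L) → y[s0]yxx
Step 4: δ(s0, y) = (s0, x, L) → [s0]yxxx
Step 5: δ(s0, y) = (s0, x, L) → [s0]□xxxx
Step 6: δ(s0, □) = (s1, x, L) → [s1]□xxxxx
Step 7: δ(s1, □) = (s0, x, L) → [s0]□xxxxxx
Step 8: δ(s0, □) = (s1, x, L) → [s1]□xxxxxxx

The machine has not reached a halting state after 8 steps.
The machine did not halt within the 8-step bound.

Answer: No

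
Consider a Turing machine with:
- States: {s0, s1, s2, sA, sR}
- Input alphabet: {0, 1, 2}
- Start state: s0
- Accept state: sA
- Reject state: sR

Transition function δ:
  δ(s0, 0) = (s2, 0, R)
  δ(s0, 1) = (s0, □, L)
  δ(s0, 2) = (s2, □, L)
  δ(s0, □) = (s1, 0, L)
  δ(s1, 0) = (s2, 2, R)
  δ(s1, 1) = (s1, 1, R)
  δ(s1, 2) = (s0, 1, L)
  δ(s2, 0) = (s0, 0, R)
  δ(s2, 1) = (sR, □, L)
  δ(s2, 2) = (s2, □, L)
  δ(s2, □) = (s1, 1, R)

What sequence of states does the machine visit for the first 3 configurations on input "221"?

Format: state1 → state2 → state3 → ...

Execution trace:
Initial: [s0]221
Step 1: δ(s0, 2) = (s2, □, L) → [s2]□□21
Step 2: δ(s2, □) = (s1, 1, R) → 1[s1]□21

No transition is defined for δ(s1, □). By convention the machine halts and rejects.

State sequence: s0 → s2 → s1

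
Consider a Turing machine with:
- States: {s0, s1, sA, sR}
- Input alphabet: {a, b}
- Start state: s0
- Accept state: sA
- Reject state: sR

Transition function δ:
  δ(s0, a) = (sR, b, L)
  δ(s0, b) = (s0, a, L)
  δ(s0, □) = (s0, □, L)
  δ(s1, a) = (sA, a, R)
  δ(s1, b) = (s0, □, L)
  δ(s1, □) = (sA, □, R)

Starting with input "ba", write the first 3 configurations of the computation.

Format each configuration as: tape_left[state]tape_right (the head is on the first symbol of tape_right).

Transitions applied:
Step 1: δ(s0, b) = (s0, a, L)
Step 2: δ(s0, □) = (s0, □, L)

The first 3 configurations are:
[s0]ba ⊢ [s0]□aa ⊢ [s0]□□aa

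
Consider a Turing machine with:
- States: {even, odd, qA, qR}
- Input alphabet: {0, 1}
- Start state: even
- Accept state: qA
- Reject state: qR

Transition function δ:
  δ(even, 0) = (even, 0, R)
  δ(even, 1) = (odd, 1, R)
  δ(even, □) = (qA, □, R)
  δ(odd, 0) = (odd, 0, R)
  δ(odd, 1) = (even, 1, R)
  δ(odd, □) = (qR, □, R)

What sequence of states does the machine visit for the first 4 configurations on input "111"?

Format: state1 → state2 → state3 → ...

Execution trace:
Initial: [even]111
Step 1: δ(even, 1) = (odd, 1, R) → 1[odd]11
Step 2: δ(odd, 1) = (even, 1, R) → 11[even]1
Step 3: δ(even, 1) = (odd, 1, R) → 111[odd]□

State sequence: even → odd → even → odd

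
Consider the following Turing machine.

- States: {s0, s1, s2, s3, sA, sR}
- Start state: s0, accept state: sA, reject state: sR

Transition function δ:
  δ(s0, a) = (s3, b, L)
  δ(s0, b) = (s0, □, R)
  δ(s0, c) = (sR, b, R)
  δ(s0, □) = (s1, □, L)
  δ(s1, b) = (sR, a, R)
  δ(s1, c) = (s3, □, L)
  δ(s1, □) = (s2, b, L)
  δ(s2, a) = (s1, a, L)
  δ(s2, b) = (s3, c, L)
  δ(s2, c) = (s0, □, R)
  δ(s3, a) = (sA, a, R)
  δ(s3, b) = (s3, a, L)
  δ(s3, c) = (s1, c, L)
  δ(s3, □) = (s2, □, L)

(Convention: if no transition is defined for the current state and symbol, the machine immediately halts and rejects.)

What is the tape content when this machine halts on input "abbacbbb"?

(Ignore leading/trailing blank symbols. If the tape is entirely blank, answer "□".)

Execution trace:
Initial: [s0]abbacbbb
Step 1: δ(s0, a) = (s3, b, L) → [s3]□bbbacbbb
Step 2: δ(s3, □) = (s2, □, L) → [s2]□□bbbacbbb

No transition is defined for δ(s2, □). By convention the machine halts and rejects.

Final tape (ignoring leading/trailing blanks): bbbacbbb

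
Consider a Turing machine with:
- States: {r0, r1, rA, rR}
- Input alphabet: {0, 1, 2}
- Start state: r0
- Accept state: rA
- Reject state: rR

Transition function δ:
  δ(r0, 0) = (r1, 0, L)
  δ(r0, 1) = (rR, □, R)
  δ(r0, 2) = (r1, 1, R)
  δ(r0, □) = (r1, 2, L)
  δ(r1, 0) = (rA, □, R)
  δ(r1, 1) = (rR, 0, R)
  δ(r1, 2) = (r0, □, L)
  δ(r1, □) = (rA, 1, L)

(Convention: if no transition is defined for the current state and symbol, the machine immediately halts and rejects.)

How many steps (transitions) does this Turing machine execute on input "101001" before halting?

Execution trace:
Initial: [r0]101001
Step 1: δ(r0, 1) = (rR, □, R) → □[rR]01001

The machine reaches the reject state rR and halts.

The machine executed 1 step before halting.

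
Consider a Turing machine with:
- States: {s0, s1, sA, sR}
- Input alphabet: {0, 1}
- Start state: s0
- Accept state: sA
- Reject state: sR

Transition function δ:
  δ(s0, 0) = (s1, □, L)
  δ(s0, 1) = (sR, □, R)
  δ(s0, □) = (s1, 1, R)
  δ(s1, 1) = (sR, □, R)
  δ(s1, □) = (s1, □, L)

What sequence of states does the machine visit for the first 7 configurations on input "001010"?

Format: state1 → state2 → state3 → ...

Execution trace:
Initial: [s0]001010
Step 1: δ(s0, 0) = (s1, □, L) → [s1]□□01010
Step 2: δ(s1, □) = (s1, □, L) → [s1]□□□01010
Step 3: δ(s1, □) = (s1, □, L) → [s1]□□□□01010
Step 4: δ(s1, □) = (s1, □, L) → [s1]□□□□□01010
Step 5: δ(s1, □) = (s1, □, L) → [s1]□□□□□□01010
Step 6: δ(s1, □) = (s1, □, L) → [s1]□□□□□□□01010

State sequence: s0 → s1 → s1 → s1 → s1 → s1 → s1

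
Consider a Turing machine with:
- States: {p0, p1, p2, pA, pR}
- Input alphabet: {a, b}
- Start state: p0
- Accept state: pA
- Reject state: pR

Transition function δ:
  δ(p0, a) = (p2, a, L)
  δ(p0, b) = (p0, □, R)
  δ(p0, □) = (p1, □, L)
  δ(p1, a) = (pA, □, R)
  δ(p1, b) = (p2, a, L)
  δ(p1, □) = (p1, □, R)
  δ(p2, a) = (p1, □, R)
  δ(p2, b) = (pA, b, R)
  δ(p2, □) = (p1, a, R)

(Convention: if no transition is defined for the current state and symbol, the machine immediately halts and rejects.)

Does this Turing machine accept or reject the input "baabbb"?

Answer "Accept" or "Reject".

Execution trace:
Initial: [p0]baabbb
Step 1: δ(p0, b) = (p0, □, R) → □[p0]aabbb
Step 2: δ(p0, a) = (p2, a, L) → [p2]□aabbb
Step 3: δ(p2, □) = (p1, a, R) → a[p1]aabbb
Step 4: δ(p1, a) = (pA, □, R) → a□[pA]abbb

The machine reaches the accept state pA and halts.

Answer: Accept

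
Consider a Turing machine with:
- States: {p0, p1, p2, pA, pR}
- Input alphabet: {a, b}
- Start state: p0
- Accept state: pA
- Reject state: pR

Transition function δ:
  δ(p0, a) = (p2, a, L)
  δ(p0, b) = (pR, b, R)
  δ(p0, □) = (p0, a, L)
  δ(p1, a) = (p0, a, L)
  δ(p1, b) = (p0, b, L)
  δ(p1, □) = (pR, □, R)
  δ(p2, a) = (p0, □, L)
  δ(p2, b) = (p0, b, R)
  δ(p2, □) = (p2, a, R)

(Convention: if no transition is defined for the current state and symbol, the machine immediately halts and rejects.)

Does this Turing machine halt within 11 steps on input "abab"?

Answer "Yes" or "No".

Execution trace:
Initial: [p0]abab
Step 1: δ(p0, a) = (p2, a, L) → [p2]□abab
Step 2: δ(p2, □) = (p2, a, R) → a[p2]abab
Step 3: δ(p2, a) = (p0, □, L) → [p0]a□bab
Step 4: δ(p0, a) = (p2, a, L) → [p2]□a□bab
Step 5: δ(p2, □) = (p2, a, R) → a[p2]a□bab
Step 6: δ(p2, a) = (p0, □, L) → [p0]a□□bab
Step 7: δ(p0, a) = (p2, a, L) → [p2]□a□□bab
Step 8: δ(p2, □) = (p2, a, R) → a[p2]a□□bab
Step 9: δ(p2, a) = (p0, □, L) → [p0]a□□□bab
Step 10: δ(p0, a) = (p2, a, L) → [p2]□a□□□bab
Step 11: δ(p2, □) = (p2, a, R) → a[p2]a□□□bab

The machine has not reached a halting state after 11 steps.
The machine did not halt within the 11-step bound.

Answer: No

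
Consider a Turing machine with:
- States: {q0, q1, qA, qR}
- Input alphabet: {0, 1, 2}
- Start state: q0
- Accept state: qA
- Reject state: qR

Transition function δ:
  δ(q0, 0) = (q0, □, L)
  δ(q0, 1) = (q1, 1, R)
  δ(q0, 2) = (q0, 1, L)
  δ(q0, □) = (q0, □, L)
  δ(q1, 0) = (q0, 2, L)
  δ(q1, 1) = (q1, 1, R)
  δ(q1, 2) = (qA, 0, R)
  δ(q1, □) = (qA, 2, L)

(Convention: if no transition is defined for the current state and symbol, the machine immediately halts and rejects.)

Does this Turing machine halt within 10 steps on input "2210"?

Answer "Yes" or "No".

Execution trace:
Initial: [q0]2210
Step 1: δ(q0, 2) = (q0, 1, L) → [q0]□1210
Step 2: δ(q0, □) = (q0, □, L) → [q0]□□1210
Step 3: δ(q0, □) = (q0, □, L) → [q0]□□□1210
Step 4: δ(q0, □) = (q0, □, L) → [q0]□□□□1210
Step 5: δ(q0, □) = (q0, □, L) → [q0]□□□□□1210
Step 6: δ(q0, □) = (q0, □, L) → [q0]□□□□□□1210
Step 7: δ(q0, □) = (q0, □, L) → [q0]□□□□□□□1210
Step 8: δ(q0, □) = (q0, □, L) → [q0]□□□□□□□□1210
Step 9: δ(q0, □) = (q0, □, L) → [q0]□□□□□□□□□1210
Step 10: δ(q0, □) = (q0, □, L) → [q0]□□□□□□□□□□1210

The machine has not reached a halting state after 10 steps.
The machine did not halt within the 10-step bound.

Answer: No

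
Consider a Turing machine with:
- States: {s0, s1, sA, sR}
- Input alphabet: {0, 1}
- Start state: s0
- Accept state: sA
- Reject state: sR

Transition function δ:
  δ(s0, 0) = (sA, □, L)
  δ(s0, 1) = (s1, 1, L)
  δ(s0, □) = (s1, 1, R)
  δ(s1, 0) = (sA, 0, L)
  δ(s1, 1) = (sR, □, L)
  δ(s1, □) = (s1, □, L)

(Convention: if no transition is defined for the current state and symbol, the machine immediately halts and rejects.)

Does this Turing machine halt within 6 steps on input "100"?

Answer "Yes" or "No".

Execution trace:
Initial: [s0]100
Step 1: δ(s0, 1) = (s1, 1, L) → [s1]□100
Step 2: δ(s1, □) = (s1, □, L) → [s1]□□100
Step 3: δ(s1, □) = (s1, □, L) → [s1]□□□100
Step 4: δ(s1, □) = (s1, □, L) → [s1]□□□□100
Step 5: δ(s1, □) = (s1, □, L) → [s1]□□□□□100
Step 6: δ(s1, □) = (s1, □, L) → [s1]□□□□□□100

The machine has not reached a halting state after 6 steps.
The machine did not halt within the 6-step bound.

Answer: No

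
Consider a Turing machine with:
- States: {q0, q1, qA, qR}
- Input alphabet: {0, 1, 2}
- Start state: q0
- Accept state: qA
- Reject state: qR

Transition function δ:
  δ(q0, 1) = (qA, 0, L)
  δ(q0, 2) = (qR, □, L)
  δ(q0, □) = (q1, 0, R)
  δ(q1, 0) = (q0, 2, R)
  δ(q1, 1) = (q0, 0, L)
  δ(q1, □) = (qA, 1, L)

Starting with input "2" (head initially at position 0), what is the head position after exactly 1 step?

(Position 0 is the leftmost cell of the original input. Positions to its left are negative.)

Execution trace (head position shown):
Step 0: [q0]2  (head at position 0)
Step 1: move left → [qR]□□  (head at position -1)

After 1 step, the head is at position -1.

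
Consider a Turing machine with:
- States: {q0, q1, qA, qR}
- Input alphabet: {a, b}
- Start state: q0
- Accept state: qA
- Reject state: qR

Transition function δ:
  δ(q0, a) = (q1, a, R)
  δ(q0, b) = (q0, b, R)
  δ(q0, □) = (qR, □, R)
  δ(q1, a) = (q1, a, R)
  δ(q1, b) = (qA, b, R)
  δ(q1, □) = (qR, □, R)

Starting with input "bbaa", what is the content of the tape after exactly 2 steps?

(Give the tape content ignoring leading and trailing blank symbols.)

Execution trace:
Initial: [q0]bbaa
Step 1: δ(q0, b) = (q0, b, R) → b[q0]baa
Step 2: δ(q0, b) = (q0, b, R) → bb[q0]aa

After 2 steps, the tape (ignoring leading/trailing blanks) is: bbaa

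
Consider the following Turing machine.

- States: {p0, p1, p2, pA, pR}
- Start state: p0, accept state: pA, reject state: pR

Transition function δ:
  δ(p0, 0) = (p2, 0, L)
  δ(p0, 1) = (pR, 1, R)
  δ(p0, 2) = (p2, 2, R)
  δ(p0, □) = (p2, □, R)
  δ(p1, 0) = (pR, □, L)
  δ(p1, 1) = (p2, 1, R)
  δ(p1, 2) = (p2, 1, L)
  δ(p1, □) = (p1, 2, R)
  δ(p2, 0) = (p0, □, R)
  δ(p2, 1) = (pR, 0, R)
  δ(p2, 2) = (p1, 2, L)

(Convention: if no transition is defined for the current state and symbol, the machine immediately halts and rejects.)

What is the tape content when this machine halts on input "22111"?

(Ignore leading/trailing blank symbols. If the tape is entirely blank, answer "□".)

Execution trace:
Initial: [p0]22111
Step 1: δ(p0, 2) = (p2, 2, R) → 2[p2]2111
Step 2: δ(p2, 2) = (p1, 2, L) → [p1]22111
Step 3: δ(p1, 2) = (p2, 1, L) → [p2]□12111

No transition is defined for δ(p2, □). By convention the machine halts and rejects.

Final tape (ignoring leading/trailing blanks): 12111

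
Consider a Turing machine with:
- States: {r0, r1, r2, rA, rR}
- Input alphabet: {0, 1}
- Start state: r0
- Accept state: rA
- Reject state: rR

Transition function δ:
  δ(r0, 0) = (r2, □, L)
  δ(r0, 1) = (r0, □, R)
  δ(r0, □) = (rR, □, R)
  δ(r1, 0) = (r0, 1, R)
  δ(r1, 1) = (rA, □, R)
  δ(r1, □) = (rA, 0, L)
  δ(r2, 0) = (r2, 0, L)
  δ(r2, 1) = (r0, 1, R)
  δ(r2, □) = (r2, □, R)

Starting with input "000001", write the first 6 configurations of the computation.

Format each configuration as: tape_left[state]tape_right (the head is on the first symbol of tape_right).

Transitions applied:
Step 1: δ(r0, 0) = (r2, □, L)
Step 2: δ(r2, □) = (r2, □, R)
Step 3: δ(r2, □) = (r2, □, R)
Step 4: δ(r2, 0) = (r2, 0, L)
Step 5: δ(r2, □) = (r2, □, R)

The first 6 configurations are:
[r0]000001 ⊢ [r2]□□00001 ⊢ □[r2]□00001 ⊢ □□[r2]00001 ⊢ □[r2]□00001 ⊢ □□[r2]00001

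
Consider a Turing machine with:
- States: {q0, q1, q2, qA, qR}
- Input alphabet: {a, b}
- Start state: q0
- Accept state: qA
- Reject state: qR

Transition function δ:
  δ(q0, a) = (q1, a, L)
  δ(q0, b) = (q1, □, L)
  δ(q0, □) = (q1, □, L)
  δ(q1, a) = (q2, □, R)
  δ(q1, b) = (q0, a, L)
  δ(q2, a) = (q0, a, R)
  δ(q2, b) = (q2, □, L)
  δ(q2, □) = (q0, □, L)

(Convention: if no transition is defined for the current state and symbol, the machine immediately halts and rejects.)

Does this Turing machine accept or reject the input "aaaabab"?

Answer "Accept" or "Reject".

Execution trace:
Initial: [q0]aaaabab
Step 1: δ(q0, a) = (q1, a, L) → [q1]□aaaabab

No transition is defined for δ(q1, □). By convention the machine halts and rejects.

Answer: Reject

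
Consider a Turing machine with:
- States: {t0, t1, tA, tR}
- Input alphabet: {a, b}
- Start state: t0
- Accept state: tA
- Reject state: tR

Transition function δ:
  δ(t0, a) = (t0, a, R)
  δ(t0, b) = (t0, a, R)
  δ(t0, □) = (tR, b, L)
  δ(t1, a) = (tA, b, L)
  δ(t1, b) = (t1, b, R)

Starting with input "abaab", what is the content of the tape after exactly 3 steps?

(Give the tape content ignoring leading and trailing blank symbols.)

Execution trace:
Initial: [t0]abaab
Step 1: δ(t0, a) = (t0, a, R) → a[t0]baab
Step 2: δ(t0, b) = (t0, a, R) → aa[t0]aab
Step 3: δ(t0, a) = (t0, a, R) → aaa[t0]ab

After 3 steps, the tape (ignoring leading/trailing blanks) is: aaaab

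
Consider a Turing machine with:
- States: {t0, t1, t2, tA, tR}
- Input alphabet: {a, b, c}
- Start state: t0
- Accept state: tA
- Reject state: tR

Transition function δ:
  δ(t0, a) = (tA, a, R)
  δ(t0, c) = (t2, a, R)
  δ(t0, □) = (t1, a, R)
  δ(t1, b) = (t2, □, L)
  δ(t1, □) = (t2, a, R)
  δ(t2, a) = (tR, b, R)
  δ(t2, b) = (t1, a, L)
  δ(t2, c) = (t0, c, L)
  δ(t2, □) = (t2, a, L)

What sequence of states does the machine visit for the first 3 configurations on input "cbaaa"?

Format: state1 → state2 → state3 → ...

Execution trace:
Initial: [t0]cbaaa
Step 1: δ(t0, c) = (t2, a, R) → a[t2]baaa
Step 2: δ(t2, b) = (t1, a, L) → [t1]aaaaa

No transition is defined for δ(t1, a). By convention the machine halts and rejects.

State sequence: t0 → t2 → t1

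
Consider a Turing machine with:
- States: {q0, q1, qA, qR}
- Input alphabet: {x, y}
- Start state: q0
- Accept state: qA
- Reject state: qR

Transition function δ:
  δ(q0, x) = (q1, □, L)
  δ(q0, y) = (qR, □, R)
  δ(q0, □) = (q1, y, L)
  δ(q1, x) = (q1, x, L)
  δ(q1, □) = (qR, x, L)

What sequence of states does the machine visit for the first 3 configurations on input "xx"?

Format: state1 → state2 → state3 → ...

Execution trace:
Initial: [q0]xx
Step 1: δ(q0, x) = (q1, □, L) → [q1]□□x
Step 2: δ(q1, □) = (qR, x, L) → [qR]□x□x

The machine reaches the reject state qR and halts.

State sequence: q0 → q1 → qR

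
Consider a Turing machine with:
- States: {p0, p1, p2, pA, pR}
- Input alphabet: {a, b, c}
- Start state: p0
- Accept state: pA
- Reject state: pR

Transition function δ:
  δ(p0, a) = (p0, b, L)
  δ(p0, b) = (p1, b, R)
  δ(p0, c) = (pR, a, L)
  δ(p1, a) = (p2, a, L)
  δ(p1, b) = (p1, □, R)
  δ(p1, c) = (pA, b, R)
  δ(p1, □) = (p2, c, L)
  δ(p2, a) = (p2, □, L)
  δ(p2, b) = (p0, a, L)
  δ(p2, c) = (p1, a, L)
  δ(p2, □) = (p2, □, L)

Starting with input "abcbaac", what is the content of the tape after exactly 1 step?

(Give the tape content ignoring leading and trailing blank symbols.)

Execution trace:
Initial: [p0]abcbaac
Step 1: δ(p0, a) = (p0, b, L) → [p0]□bbcbaac

No transition is defined for δ(p0, □). By convention the machine halts and rejects.

After 1 step, the tape (ignoring leading/trailing blanks) is: bbcbaac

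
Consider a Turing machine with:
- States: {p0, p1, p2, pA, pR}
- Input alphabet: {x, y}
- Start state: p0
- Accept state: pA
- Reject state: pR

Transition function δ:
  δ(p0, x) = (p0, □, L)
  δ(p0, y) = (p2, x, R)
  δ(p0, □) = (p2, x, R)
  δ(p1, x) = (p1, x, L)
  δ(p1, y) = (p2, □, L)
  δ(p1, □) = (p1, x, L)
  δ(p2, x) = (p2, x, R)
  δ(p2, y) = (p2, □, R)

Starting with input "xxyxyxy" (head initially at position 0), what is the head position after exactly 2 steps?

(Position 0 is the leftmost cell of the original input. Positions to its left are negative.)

Execution trace (head position shown):
Step 0: [p0]xxyxyxy  (head at position 0)
Step 1: move left → [p0]□□xyxyxy  (head at position -1)
Step 2: move right → x[p2]□xyxyxy  (head at position 0)

After 2 steps, the head is at position 0.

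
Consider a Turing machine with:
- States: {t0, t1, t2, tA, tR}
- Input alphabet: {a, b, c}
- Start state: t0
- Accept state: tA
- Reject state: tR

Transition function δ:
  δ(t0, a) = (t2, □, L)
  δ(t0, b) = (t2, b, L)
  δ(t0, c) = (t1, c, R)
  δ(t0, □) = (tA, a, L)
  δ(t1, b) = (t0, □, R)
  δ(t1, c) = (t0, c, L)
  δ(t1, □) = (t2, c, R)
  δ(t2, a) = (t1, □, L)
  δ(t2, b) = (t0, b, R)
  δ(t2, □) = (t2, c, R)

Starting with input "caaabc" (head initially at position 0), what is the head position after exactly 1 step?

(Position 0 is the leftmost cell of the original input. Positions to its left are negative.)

Execution trace (head position shown):
Step 0: [t0]caaabc  (head at position 0)
Step 1: move right → c[t1]aaabc  (head at position 1)

After 1 step, the head is at position 1.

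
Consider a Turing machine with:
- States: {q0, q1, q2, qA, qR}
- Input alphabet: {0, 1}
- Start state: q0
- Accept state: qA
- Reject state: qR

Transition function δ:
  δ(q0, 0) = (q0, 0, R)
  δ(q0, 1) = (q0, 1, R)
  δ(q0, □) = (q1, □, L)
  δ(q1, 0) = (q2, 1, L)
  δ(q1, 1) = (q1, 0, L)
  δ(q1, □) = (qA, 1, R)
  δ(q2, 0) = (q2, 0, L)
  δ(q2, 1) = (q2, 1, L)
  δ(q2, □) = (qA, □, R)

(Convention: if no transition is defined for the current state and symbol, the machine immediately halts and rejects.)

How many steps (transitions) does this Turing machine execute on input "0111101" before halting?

Execution trace:
Initial: [q0]0111101
Step 1: δ(q0, 0) = (q0, 0, R) → 0[q0]111101
Step 2: δ(q0, 1) = (q0, 1, R) → 01[q0]11101
Step 3: δ(q0, 1) = (q0, 1, R) → 011[q0]1101
Step 4: δ(q0, 1) = (q0, 1, R) → 0111[q0]101
Step 5: δ(q0, 1) = (q0, 1, R) → 01111[q0]01
Step 6: δ(q0, 0) = (q0, 0, R) → 011110[q0]1
Step 7: δ(q0, 1) = (q0, 1, R) → 0111101[q0]□
Step 8: δ(q0, □) = (q1, □, L) → 011110[q1]1□
Step 9: δ(q1, 1) = (q1, 0, L) → 01111[q1]00□
Step 10: δ(q1, 0) = (q2, 1, L) → 0111[q2]110□
Step 11: δ(q2, 1) = (q2, 1, L) → 011[q2]1110□
Step 12: δ(q2, 1) = (q2, 1, L) → 01[q2]11110□
Step 13: δ(q2, 1) = (q2, 1, L) → 0[q2]111110□
Step 14: δ(q2, 1) = (q2, 1, L) → [q2]0111110□
Step 15: δ(q2, 0) = (q2, 0, L) → [q2]□0111110□
Step 16: δ(q2, □) = (qA, □, R) → □[qA]0111110□

The machine reaches the accept state qA and halts.

The machine executed 16 steps before halting.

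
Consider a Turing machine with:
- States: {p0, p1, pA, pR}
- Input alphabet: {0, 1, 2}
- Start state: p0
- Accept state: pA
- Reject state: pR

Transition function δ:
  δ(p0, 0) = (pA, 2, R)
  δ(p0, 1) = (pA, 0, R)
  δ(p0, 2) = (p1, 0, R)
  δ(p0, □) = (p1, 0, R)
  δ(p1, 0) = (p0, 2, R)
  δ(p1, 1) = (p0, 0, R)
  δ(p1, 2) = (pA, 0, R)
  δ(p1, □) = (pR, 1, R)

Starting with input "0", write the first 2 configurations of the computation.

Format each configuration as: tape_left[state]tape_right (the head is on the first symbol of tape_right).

Transitions applied:
Step 1: δ(p0, 0) = (pA, 2, R)

The first 2 configurations are:
[p0]0 ⊢ 2[pA]□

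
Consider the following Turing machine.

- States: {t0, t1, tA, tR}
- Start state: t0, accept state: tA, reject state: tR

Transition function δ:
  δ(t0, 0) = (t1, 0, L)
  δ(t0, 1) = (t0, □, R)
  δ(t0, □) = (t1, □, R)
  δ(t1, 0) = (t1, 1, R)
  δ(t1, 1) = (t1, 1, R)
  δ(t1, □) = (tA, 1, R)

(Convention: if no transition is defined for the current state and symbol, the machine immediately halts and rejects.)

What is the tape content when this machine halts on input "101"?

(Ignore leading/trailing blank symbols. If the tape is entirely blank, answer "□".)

Execution trace:
Initial: [t0]101
Step 1: δ(t0, 1) = (t0, □, R) → □[t0]01
Step 2: δ(t0, 0) = (t1, 0, L) → [t1]□01
Step 3: δ(t1, □) = (tA, 1, R) → 1[tA]01

The machine reaches the accept state tA and halts.

Final tape (ignoring leading/trailing blanks): 101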